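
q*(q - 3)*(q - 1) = q^3 - 4*q^2 + 3*q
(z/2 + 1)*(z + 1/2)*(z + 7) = z^3/2 + 19*z^2/4 + 37*z/4 + 7/2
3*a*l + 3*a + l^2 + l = (3*a + l)*(l + 1)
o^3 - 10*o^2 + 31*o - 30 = (o - 5)*(o - 3)*(o - 2)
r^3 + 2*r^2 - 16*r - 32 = (r - 4)*(r + 2)*(r + 4)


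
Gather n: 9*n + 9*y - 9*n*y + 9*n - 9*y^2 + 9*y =n*(18 - 9*y) - 9*y^2 + 18*y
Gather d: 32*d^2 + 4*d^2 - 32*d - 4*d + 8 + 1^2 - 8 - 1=36*d^2 - 36*d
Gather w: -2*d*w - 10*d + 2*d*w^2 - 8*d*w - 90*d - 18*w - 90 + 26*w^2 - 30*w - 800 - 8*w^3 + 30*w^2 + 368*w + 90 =-100*d - 8*w^3 + w^2*(2*d + 56) + w*(320 - 10*d) - 800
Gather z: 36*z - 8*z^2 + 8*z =-8*z^2 + 44*z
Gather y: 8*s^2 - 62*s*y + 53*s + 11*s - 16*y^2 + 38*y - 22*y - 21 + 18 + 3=8*s^2 + 64*s - 16*y^2 + y*(16 - 62*s)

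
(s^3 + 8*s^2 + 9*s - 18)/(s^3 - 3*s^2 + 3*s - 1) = (s^2 + 9*s + 18)/(s^2 - 2*s + 1)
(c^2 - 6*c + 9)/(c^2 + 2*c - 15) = (c - 3)/(c + 5)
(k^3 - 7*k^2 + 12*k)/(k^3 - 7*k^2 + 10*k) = (k^2 - 7*k + 12)/(k^2 - 7*k + 10)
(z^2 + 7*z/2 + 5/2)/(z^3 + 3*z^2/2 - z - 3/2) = (2*z + 5)/(2*z^2 + z - 3)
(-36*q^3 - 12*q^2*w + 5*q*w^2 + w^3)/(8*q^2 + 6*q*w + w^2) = (-18*q^2 + 3*q*w + w^2)/(4*q + w)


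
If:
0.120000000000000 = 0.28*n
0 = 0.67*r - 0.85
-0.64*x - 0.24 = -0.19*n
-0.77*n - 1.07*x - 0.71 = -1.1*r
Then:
No Solution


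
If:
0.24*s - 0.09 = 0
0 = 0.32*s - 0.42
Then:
No Solution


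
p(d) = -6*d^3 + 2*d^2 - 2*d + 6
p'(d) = -18*d^2 + 4*d - 2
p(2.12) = -46.42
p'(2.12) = -74.42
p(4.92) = -670.00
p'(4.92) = -418.04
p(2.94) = -135.07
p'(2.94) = -145.82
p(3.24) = -183.56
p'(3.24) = -178.00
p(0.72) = 3.36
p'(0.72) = -8.45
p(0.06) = 5.89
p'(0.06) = -1.82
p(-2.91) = 176.61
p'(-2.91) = -166.07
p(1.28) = -5.87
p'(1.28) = -26.37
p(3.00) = -144.00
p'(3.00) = -152.00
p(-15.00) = 20736.00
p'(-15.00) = -4112.00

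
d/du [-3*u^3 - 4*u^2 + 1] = u*(-9*u - 8)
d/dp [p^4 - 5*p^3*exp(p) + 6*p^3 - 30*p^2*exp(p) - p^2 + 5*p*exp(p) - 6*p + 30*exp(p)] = -5*p^3*exp(p) + 4*p^3 - 45*p^2*exp(p) + 18*p^2 - 55*p*exp(p) - 2*p + 35*exp(p) - 6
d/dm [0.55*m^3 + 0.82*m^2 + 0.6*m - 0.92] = 1.65*m^2 + 1.64*m + 0.6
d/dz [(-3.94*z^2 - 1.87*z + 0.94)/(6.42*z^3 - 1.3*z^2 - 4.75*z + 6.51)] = (25.2948*z^4 + 24.0108*z^3 - 1.8204*z^2 - 48.8548*z - 7.7087)/(41.2164*z^6 - 16.692*z^5 - 59.3*z^4 + 95.9384*z^3 + 5.6365*z^2 - 61.845*z + 42.3801)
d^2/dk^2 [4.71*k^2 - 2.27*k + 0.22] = 9.42000000000000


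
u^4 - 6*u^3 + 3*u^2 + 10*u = u*(u - 5)*(u - 2)*(u + 1)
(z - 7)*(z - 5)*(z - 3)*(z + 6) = z^4 - 9*z^3 - 19*z^2 + 321*z - 630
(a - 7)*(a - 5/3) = a^2 - 26*a/3 + 35/3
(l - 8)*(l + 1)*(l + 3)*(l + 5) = l^4 + l^3 - 49*l^2 - 169*l - 120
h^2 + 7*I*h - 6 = (h + I)*(h + 6*I)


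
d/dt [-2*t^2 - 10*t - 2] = -4*t - 10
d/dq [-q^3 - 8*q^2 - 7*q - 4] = -3*q^2 - 16*q - 7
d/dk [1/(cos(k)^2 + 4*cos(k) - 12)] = 2*(cos(k) + 2)*sin(k)/(cos(k)^2 + 4*cos(k) - 12)^2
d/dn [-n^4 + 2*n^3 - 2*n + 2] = -4*n^3 + 6*n^2 - 2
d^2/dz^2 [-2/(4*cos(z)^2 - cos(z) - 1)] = 2*(-64*sin(z)^4 + 49*sin(z)^2 - 14*cos(z) + 3*cos(3*z) + 25)/(4*sin(z)^2 + cos(z) - 3)^3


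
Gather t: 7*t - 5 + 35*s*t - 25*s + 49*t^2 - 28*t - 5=-25*s + 49*t^2 + t*(35*s - 21) - 10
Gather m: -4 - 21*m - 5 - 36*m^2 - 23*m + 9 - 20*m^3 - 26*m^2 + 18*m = -20*m^3 - 62*m^2 - 26*m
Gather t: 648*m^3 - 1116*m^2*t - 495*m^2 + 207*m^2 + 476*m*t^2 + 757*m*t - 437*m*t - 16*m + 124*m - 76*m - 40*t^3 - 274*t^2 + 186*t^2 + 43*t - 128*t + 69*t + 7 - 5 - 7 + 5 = 648*m^3 - 288*m^2 + 32*m - 40*t^3 + t^2*(476*m - 88) + t*(-1116*m^2 + 320*m - 16)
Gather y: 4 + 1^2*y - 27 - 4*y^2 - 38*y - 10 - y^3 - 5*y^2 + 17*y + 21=-y^3 - 9*y^2 - 20*y - 12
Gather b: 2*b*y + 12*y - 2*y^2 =2*b*y - 2*y^2 + 12*y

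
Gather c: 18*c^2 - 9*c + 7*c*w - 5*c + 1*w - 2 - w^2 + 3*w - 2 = 18*c^2 + c*(7*w - 14) - w^2 + 4*w - 4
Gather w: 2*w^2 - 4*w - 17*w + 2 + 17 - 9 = 2*w^2 - 21*w + 10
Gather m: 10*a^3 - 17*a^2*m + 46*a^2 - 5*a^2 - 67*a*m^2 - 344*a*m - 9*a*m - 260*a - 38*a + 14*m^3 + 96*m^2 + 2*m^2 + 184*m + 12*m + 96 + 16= 10*a^3 + 41*a^2 - 298*a + 14*m^3 + m^2*(98 - 67*a) + m*(-17*a^2 - 353*a + 196) + 112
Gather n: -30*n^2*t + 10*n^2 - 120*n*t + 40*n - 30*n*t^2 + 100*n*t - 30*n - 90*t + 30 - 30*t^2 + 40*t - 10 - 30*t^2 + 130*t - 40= n^2*(10 - 30*t) + n*(-30*t^2 - 20*t + 10) - 60*t^2 + 80*t - 20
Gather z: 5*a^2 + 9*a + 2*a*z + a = 5*a^2 + 2*a*z + 10*a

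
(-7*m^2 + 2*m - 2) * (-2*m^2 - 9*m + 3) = 14*m^4 + 59*m^3 - 35*m^2 + 24*m - 6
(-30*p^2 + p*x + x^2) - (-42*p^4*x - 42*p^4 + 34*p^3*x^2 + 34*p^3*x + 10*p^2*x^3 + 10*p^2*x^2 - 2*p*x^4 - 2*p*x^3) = 42*p^4*x + 42*p^4 - 34*p^3*x^2 - 34*p^3*x - 10*p^2*x^3 - 10*p^2*x^2 - 30*p^2 + 2*p*x^4 + 2*p*x^3 + p*x + x^2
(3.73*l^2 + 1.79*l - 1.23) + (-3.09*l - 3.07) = 3.73*l^2 - 1.3*l - 4.3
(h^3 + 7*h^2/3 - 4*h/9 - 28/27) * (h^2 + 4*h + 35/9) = h^5 + 19*h^4/3 + 115*h^3/9 + 169*h^2/27 - 476*h/81 - 980/243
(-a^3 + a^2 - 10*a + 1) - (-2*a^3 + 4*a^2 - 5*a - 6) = a^3 - 3*a^2 - 5*a + 7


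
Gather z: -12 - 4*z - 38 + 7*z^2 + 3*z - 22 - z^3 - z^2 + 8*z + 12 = -z^3 + 6*z^2 + 7*z - 60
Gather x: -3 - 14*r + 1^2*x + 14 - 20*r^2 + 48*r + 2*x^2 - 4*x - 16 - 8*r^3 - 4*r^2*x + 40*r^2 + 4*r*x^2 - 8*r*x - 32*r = -8*r^3 + 20*r^2 + 2*r + x^2*(4*r + 2) + x*(-4*r^2 - 8*r - 3) - 5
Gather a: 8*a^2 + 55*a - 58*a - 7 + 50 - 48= 8*a^2 - 3*a - 5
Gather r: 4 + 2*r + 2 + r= 3*r + 6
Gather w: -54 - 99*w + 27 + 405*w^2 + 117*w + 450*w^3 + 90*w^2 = 450*w^3 + 495*w^2 + 18*w - 27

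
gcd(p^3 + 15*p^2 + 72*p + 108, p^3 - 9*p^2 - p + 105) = p + 3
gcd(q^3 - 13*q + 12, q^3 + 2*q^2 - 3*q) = q - 1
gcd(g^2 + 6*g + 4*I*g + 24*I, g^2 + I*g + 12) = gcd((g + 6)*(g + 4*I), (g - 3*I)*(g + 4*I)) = g + 4*I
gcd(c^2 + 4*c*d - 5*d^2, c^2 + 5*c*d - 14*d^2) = 1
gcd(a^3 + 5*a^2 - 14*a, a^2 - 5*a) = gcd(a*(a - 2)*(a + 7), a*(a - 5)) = a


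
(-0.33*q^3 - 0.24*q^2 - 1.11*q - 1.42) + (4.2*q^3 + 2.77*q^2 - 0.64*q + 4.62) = 3.87*q^3 + 2.53*q^2 - 1.75*q + 3.2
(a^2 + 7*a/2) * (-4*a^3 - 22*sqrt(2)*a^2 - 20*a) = -4*a^5 - 22*sqrt(2)*a^4 - 14*a^4 - 77*sqrt(2)*a^3 - 20*a^3 - 70*a^2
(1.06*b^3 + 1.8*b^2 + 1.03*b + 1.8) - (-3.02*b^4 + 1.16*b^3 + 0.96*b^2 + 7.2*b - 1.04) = 3.02*b^4 - 0.0999999999999999*b^3 + 0.84*b^2 - 6.17*b + 2.84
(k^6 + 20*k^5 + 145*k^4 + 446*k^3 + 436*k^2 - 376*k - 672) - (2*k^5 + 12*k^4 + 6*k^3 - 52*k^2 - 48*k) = k^6 + 18*k^5 + 133*k^4 + 440*k^3 + 488*k^2 - 328*k - 672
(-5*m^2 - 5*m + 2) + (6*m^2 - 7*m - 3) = m^2 - 12*m - 1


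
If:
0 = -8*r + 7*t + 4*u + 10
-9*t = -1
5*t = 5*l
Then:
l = 1/9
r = u/2 + 97/72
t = 1/9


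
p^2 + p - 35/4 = (p - 5/2)*(p + 7/2)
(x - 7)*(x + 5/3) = x^2 - 16*x/3 - 35/3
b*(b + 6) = b^2 + 6*b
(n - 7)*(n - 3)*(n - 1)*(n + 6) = n^4 - 5*n^3 - 35*n^2 + 165*n - 126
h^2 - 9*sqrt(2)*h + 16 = (h - 8*sqrt(2))*(h - sqrt(2))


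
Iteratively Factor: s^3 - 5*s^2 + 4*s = (s - 4)*(s^2 - s) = (s - 4)*(s - 1)*(s)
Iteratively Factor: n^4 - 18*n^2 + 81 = (n - 3)*(n^3 + 3*n^2 - 9*n - 27) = (n - 3)*(n + 3)*(n^2 - 9) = (n - 3)^2*(n + 3)*(n + 3)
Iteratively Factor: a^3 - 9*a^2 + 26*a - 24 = (a - 3)*(a^2 - 6*a + 8) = (a - 4)*(a - 3)*(a - 2)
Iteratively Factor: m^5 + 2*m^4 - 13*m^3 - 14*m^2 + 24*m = (m - 3)*(m^4 + 5*m^3 + 2*m^2 - 8*m) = (m - 3)*(m - 1)*(m^3 + 6*m^2 + 8*m) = (m - 3)*(m - 1)*(m + 4)*(m^2 + 2*m) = (m - 3)*(m - 1)*(m + 2)*(m + 4)*(m)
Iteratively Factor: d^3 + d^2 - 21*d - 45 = (d - 5)*(d^2 + 6*d + 9) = (d - 5)*(d + 3)*(d + 3)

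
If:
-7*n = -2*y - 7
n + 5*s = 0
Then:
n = 2*y/7 + 1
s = -2*y/35 - 1/5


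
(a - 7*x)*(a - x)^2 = a^3 - 9*a^2*x + 15*a*x^2 - 7*x^3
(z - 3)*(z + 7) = z^2 + 4*z - 21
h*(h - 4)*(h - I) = h^3 - 4*h^2 - I*h^2 + 4*I*h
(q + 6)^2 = q^2 + 12*q + 36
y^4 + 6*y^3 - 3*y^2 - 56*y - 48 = (y - 3)*(y + 1)*(y + 4)^2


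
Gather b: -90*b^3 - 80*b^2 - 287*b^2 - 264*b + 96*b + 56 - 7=-90*b^3 - 367*b^2 - 168*b + 49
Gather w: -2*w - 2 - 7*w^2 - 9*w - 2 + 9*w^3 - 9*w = 9*w^3 - 7*w^2 - 20*w - 4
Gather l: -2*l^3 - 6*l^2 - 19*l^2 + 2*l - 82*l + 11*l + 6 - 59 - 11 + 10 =-2*l^3 - 25*l^2 - 69*l - 54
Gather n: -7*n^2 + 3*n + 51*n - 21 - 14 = -7*n^2 + 54*n - 35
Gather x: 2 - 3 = -1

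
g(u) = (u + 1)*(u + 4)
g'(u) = 2*u + 5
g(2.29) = 20.69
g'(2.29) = 9.58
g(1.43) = 13.19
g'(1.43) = 7.86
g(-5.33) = 5.76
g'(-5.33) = -5.66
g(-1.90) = -1.89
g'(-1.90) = 1.20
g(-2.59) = -2.24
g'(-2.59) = -0.18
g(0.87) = 9.11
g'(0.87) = 6.74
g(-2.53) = -2.25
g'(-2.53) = -0.06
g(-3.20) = -1.76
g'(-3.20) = -1.40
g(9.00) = 130.00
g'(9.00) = 23.00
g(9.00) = 130.00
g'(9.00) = 23.00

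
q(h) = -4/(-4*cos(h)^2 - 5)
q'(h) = 32*sin(h)*cos(h)/(-4*cos(h)^2 - 5)^2 = 32*sin(h)*cos(h)/(4*cos(h)^2 + 5)^2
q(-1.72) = 0.79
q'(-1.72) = 0.18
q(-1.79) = 0.77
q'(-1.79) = 0.25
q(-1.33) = 0.77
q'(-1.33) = -0.27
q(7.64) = 0.77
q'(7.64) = 0.25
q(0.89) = 0.61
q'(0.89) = 0.36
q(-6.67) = 0.47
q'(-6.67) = -0.16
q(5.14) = 0.70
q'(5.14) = -0.37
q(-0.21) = 0.45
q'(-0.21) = -0.08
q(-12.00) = 0.51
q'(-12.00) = 0.24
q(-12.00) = 0.51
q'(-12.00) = 0.24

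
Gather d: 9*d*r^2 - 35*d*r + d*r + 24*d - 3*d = d*(9*r^2 - 34*r + 21)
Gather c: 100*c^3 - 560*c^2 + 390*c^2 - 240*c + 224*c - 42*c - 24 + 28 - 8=100*c^3 - 170*c^2 - 58*c - 4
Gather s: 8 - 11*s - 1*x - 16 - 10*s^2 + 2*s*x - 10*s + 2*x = -10*s^2 + s*(2*x - 21) + x - 8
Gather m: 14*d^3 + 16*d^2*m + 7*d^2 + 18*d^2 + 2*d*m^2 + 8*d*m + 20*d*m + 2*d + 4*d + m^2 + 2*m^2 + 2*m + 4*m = 14*d^3 + 25*d^2 + 6*d + m^2*(2*d + 3) + m*(16*d^2 + 28*d + 6)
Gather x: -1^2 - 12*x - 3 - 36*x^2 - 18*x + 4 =-36*x^2 - 30*x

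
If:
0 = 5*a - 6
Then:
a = 6/5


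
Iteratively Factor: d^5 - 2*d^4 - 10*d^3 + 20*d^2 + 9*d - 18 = (d + 1)*(d^4 - 3*d^3 - 7*d^2 + 27*d - 18) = (d + 1)*(d + 3)*(d^3 - 6*d^2 + 11*d - 6) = (d - 1)*(d + 1)*(d + 3)*(d^2 - 5*d + 6) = (d - 2)*(d - 1)*(d + 1)*(d + 3)*(d - 3)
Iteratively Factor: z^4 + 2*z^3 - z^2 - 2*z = (z - 1)*(z^3 + 3*z^2 + 2*z) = (z - 1)*(z + 1)*(z^2 + 2*z) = (z - 1)*(z + 1)*(z + 2)*(z)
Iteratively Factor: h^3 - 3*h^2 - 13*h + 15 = (h + 3)*(h^2 - 6*h + 5) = (h - 5)*(h + 3)*(h - 1)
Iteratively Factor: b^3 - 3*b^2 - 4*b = (b)*(b^2 - 3*b - 4) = b*(b + 1)*(b - 4)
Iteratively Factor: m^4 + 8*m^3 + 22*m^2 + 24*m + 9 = (m + 3)*(m^3 + 5*m^2 + 7*m + 3) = (m + 1)*(m + 3)*(m^2 + 4*m + 3) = (m + 1)^2*(m + 3)*(m + 3)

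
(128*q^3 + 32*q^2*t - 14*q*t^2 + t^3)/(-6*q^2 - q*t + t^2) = (-64*q^2 + 16*q*t - t^2)/(3*q - t)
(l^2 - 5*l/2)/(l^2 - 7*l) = (l - 5/2)/(l - 7)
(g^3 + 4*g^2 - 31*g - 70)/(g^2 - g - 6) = (g^2 + 2*g - 35)/(g - 3)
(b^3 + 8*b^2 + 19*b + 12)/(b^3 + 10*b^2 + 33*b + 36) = (b + 1)/(b + 3)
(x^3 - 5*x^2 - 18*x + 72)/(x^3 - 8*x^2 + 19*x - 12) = (x^2 - 2*x - 24)/(x^2 - 5*x + 4)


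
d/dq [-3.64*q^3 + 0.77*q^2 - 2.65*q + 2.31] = -10.92*q^2 + 1.54*q - 2.65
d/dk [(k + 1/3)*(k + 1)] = 2*k + 4/3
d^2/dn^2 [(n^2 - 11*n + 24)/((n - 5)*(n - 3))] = -6/(n^3 - 15*n^2 + 75*n - 125)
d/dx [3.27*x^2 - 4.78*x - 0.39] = 6.54*x - 4.78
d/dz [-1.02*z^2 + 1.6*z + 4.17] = 1.6 - 2.04*z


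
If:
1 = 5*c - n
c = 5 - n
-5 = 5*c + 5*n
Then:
No Solution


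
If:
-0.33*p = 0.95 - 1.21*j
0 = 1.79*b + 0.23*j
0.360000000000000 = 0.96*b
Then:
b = 0.38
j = -2.92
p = -13.58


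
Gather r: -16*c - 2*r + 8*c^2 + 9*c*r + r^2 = 8*c^2 - 16*c + r^2 + r*(9*c - 2)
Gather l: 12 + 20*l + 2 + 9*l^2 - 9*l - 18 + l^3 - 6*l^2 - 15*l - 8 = l^3 + 3*l^2 - 4*l - 12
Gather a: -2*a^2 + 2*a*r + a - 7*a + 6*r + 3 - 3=-2*a^2 + a*(2*r - 6) + 6*r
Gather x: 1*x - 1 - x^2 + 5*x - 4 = -x^2 + 6*x - 5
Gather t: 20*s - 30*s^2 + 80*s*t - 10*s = -30*s^2 + 80*s*t + 10*s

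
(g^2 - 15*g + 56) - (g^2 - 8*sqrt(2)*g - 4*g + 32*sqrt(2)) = -11*g + 8*sqrt(2)*g - 32*sqrt(2) + 56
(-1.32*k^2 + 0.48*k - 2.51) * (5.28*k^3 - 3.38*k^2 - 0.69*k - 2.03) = -6.9696*k^5 + 6.996*k^4 - 13.9644*k^3 + 10.8322*k^2 + 0.7575*k + 5.0953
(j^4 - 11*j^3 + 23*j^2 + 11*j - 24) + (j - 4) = j^4 - 11*j^3 + 23*j^2 + 12*j - 28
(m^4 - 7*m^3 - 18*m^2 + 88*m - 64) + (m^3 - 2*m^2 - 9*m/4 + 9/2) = m^4 - 6*m^3 - 20*m^2 + 343*m/4 - 119/2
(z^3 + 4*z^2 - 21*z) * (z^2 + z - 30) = z^5 + 5*z^4 - 47*z^3 - 141*z^2 + 630*z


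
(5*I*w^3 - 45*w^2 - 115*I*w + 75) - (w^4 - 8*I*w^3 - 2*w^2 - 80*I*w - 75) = -w^4 + 13*I*w^3 - 43*w^2 - 35*I*w + 150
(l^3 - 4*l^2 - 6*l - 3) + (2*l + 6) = l^3 - 4*l^2 - 4*l + 3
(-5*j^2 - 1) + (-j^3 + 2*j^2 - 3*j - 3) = -j^3 - 3*j^2 - 3*j - 4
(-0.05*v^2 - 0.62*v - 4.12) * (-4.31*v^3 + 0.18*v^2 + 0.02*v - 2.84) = 0.2155*v^5 + 2.6632*v^4 + 17.6446*v^3 - 0.612*v^2 + 1.6784*v + 11.7008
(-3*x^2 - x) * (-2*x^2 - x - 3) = 6*x^4 + 5*x^3 + 10*x^2 + 3*x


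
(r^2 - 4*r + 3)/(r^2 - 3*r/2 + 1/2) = 2*(r - 3)/(2*r - 1)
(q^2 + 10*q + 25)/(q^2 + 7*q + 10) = (q + 5)/(q + 2)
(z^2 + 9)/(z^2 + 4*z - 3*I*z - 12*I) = (z + 3*I)/(z + 4)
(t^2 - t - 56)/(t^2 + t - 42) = (t - 8)/(t - 6)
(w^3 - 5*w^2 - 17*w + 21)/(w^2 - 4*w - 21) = w - 1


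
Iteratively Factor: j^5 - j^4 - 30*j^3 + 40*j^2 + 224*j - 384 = (j - 4)*(j^4 + 3*j^3 - 18*j^2 - 32*j + 96) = (j - 4)*(j + 4)*(j^3 - j^2 - 14*j + 24) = (j - 4)*(j - 3)*(j + 4)*(j^2 + 2*j - 8) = (j - 4)*(j - 3)*(j - 2)*(j + 4)*(j + 4)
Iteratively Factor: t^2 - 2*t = (t)*(t - 2)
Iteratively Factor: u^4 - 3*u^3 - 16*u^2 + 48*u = (u + 4)*(u^3 - 7*u^2 + 12*u) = u*(u + 4)*(u^2 - 7*u + 12) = u*(u - 3)*(u + 4)*(u - 4)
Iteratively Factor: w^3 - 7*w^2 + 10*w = (w - 5)*(w^2 - 2*w) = (w - 5)*(w - 2)*(w)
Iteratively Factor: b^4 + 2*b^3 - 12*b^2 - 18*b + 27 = (b + 3)*(b^3 - b^2 - 9*b + 9) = (b + 3)^2*(b^2 - 4*b + 3) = (b - 3)*(b + 3)^2*(b - 1)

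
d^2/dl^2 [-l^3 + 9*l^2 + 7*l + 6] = 18 - 6*l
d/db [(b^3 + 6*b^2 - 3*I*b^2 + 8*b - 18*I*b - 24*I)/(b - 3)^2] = (b^3 - 9*b^2 + b*(-44 + 36*I) - 24 + 102*I)/(b^3 - 9*b^2 + 27*b - 27)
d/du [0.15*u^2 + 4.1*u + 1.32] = 0.3*u + 4.1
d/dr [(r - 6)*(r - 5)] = 2*r - 11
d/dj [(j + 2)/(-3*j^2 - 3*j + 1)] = (3*j^2 + 12*j + 7)/(9*j^4 + 18*j^3 + 3*j^2 - 6*j + 1)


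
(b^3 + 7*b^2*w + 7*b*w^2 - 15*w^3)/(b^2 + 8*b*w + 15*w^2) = b - w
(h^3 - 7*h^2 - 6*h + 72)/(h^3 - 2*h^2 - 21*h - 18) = (h - 4)/(h + 1)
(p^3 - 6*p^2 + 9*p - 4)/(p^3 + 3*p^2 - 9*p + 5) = (p - 4)/(p + 5)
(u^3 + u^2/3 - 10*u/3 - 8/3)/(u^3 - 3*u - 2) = (u + 4/3)/(u + 1)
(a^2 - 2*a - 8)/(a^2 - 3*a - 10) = (a - 4)/(a - 5)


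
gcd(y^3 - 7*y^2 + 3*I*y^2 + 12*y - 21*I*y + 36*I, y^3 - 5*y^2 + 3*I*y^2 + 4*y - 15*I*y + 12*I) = y^2 + y*(-4 + 3*I) - 12*I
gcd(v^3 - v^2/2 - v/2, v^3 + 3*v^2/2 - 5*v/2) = v^2 - v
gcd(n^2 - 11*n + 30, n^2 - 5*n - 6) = n - 6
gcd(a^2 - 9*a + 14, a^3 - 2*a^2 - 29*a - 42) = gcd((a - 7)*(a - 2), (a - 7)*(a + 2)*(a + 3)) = a - 7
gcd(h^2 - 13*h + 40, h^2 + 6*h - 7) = 1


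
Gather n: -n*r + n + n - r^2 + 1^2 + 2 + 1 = n*(2 - r) - r^2 + 4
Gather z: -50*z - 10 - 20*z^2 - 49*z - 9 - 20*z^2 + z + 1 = -40*z^2 - 98*z - 18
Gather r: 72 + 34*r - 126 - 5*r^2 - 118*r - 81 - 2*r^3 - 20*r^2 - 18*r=-2*r^3 - 25*r^2 - 102*r - 135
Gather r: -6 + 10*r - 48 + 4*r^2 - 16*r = 4*r^2 - 6*r - 54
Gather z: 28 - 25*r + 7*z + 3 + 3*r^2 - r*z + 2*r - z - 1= 3*r^2 - 23*r + z*(6 - r) + 30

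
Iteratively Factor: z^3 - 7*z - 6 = (z + 2)*(z^2 - 2*z - 3) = (z - 3)*(z + 2)*(z + 1)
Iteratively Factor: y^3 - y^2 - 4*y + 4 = (y - 2)*(y^2 + y - 2) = (y - 2)*(y - 1)*(y + 2)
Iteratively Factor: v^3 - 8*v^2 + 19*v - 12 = (v - 4)*(v^2 - 4*v + 3) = (v - 4)*(v - 1)*(v - 3)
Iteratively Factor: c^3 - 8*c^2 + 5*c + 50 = (c + 2)*(c^2 - 10*c + 25) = (c - 5)*(c + 2)*(c - 5)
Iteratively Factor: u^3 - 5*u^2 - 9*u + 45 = (u + 3)*(u^2 - 8*u + 15) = (u - 3)*(u + 3)*(u - 5)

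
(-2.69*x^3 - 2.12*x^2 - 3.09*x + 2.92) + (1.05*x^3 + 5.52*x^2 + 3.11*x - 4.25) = -1.64*x^3 + 3.4*x^2 + 0.02*x - 1.33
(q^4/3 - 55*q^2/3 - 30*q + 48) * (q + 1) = q^5/3 + q^4/3 - 55*q^3/3 - 145*q^2/3 + 18*q + 48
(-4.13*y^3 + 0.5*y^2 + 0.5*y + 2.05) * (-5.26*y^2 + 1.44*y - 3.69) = 21.7238*y^5 - 8.5772*y^4 + 13.3297*y^3 - 11.908*y^2 + 1.107*y - 7.5645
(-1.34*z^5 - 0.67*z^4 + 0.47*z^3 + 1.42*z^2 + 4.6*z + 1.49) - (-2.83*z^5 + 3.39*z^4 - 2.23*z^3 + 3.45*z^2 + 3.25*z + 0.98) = 1.49*z^5 - 4.06*z^4 + 2.7*z^3 - 2.03*z^2 + 1.35*z + 0.51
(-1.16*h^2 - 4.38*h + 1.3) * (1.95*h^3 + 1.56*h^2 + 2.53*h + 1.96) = -2.262*h^5 - 10.3506*h^4 - 7.2326*h^3 - 11.327*h^2 - 5.2958*h + 2.548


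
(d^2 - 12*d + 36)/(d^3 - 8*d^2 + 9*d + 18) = (d - 6)/(d^2 - 2*d - 3)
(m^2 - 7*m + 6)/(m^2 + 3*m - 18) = (m^2 - 7*m + 6)/(m^2 + 3*m - 18)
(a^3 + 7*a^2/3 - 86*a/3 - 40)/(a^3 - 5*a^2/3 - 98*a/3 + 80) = (3*a + 4)/(3*a - 8)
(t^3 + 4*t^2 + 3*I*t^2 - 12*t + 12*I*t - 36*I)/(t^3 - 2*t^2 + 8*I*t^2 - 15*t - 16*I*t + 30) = (t + 6)/(t + 5*I)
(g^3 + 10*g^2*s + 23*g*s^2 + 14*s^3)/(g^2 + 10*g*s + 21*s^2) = (g^2 + 3*g*s + 2*s^2)/(g + 3*s)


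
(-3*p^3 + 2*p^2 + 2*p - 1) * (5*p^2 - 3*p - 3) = -15*p^5 + 19*p^4 + 13*p^3 - 17*p^2 - 3*p + 3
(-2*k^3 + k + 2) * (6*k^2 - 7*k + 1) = -12*k^5 + 14*k^4 + 4*k^3 + 5*k^2 - 13*k + 2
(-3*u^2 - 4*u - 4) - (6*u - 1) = -3*u^2 - 10*u - 3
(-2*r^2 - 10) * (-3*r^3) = 6*r^5 + 30*r^3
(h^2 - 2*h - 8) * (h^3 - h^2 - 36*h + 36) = h^5 - 3*h^4 - 42*h^3 + 116*h^2 + 216*h - 288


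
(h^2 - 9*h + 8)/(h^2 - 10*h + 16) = (h - 1)/(h - 2)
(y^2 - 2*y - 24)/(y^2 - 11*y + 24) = (y^2 - 2*y - 24)/(y^2 - 11*y + 24)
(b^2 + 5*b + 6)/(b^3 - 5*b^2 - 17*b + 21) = (b + 2)/(b^2 - 8*b + 7)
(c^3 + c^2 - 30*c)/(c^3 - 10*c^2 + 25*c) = (c + 6)/(c - 5)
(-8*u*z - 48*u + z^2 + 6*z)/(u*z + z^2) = (-8*u*z - 48*u + z^2 + 6*z)/(z*(u + z))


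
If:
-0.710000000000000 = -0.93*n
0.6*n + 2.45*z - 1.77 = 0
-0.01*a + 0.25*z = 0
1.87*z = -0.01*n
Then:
No Solution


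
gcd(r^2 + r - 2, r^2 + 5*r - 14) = 1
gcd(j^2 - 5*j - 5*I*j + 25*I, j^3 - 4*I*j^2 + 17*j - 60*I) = j - 5*I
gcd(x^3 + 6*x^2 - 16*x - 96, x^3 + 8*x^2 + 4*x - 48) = x^2 + 10*x + 24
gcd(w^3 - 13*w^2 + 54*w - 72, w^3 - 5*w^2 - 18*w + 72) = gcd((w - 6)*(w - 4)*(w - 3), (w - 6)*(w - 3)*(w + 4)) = w^2 - 9*w + 18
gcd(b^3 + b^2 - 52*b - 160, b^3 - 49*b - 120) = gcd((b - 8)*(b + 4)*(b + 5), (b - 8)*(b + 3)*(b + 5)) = b^2 - 3*b - 40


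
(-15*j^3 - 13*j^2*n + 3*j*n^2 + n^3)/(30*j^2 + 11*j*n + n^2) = (-3*j^2 - 2*j*n + n^2)/(6*j + n)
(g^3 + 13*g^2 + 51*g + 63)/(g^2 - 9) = (g^2 + 10*g + 21)/(g - 3)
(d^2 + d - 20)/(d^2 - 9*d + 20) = (d + 5)/(d - 5)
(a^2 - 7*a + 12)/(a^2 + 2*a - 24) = (a - 3)/(a + 6)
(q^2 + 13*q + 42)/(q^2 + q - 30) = (q + 7)/(q - 5)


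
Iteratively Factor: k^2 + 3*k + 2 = (k + 2)*(k + 1)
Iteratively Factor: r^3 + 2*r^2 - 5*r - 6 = (r - 2)*(r^2 + 4*r + 3) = (r - 2)*(r + 3)*(r + 1)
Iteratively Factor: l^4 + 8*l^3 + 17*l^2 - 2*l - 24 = (l + 4)*(l^3 + 4*l^2 + l - 6) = (l - 1)*(l + 4)*(l^2 + 5*l + 6) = (l - 1)*(l + 3)*(l + 4)*(l + 2)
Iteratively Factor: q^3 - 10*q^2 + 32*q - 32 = (q - 2)*(q^2 - 8*q + 16) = (q - 4)*(q - 2)*(q - 4)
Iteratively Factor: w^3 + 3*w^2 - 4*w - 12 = (w - 2)*(w^2 + 5*w + 6) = (w - 2)*(w + 2)*(w + 3)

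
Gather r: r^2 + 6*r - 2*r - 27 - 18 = r^2 + 4*r - 45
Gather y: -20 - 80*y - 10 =-80*y - 30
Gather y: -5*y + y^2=y^2 - 5*y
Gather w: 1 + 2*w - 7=2*w - 6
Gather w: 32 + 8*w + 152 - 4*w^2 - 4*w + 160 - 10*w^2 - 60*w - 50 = -14*w^2 - 56*w + 294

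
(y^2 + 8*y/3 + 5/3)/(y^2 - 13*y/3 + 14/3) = (3*y^2 + 8*y + 5)/(3*y^2 - 13*y + 14)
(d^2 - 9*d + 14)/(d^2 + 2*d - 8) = (d - 7)/(d + 4)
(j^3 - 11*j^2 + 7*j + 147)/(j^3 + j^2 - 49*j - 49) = (j^2 - 4*j - 21)/(j^2 + 8*j + 7)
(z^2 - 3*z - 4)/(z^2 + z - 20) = (z + 1)/(z + 5)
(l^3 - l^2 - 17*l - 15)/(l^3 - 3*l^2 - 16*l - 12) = (l^2 - 2*l - 15)/(l^2 - 4*l - 12)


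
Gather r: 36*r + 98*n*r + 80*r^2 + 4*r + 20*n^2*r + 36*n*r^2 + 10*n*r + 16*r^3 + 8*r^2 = 16*r^3 + r^2*(36*n + 88) + r*(20*n^2 + 108*n + 40)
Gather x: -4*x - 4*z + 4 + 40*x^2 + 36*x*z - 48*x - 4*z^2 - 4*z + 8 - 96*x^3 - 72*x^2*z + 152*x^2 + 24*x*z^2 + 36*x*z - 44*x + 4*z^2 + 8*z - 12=-96*x^3 + x^2*(192 - 72*z) + x*(24*z^2 + 72*z - 96)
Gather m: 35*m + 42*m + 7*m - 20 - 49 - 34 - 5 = 84*m - 108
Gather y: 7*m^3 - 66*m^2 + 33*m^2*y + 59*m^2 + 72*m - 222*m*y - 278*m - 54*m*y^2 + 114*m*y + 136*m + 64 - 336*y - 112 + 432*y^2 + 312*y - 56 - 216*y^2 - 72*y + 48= 7*m^3 - 7*m^2 - 70*m + y^2*(216 - 54*m) + y*(33*m^2 - 108*m - 96) - 56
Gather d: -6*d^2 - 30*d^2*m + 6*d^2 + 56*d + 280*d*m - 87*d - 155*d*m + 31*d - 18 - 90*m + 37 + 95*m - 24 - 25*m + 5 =-30*d^2*m + 125*d*m - 20*m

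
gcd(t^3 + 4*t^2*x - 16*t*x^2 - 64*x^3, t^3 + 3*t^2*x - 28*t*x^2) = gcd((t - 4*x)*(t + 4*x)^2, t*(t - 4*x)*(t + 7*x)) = -t + 4*x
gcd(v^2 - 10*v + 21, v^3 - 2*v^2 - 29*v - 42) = v - 7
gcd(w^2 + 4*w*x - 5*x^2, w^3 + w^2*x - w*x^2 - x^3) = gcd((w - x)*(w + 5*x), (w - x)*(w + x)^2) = -w + x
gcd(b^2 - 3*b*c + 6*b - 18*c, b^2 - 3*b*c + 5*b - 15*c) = b - 3*c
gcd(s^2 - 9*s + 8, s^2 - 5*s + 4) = s - 1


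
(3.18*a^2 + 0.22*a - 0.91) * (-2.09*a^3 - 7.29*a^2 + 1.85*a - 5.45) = -6.6462*a^5 - 23.642*a^4 + 6.1811*a^3 - 10.2901*a^2 - 2.8825*a + 4.9595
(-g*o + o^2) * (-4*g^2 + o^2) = 4*g^3*o - 4*g^2*o^2 - g*o^3 + o^4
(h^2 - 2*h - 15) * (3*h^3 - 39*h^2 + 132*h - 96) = 3*h^5 - 45*h^4 + 165*h^3 + 225*h^2 - 1788*h + 1440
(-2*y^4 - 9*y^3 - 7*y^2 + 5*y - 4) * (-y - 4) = 2*y^5 + 17*y^4 + 43*y^3 + 23*y^2 - 16*y + 16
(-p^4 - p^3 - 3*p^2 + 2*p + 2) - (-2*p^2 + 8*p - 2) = -p^4 - p^3 - p^2 - 6*p + 4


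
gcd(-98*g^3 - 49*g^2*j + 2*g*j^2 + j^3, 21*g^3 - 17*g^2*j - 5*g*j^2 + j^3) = 7*g - j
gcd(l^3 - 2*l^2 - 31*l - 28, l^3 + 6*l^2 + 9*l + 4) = l^2 + 5*l + 4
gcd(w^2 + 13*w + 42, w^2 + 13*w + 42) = w^2 + 13*w + 42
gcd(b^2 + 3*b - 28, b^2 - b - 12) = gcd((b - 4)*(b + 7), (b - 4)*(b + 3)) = b - 4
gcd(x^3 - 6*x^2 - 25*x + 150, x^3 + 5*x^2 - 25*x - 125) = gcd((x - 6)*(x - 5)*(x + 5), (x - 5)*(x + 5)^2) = x^2 - 25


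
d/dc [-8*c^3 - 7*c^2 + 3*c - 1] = -24*c^2 - 14*c + 3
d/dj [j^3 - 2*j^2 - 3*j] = 3*j^2 - 4*j - 3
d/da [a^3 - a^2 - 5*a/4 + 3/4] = 3*a^2 - 2*a - 5/4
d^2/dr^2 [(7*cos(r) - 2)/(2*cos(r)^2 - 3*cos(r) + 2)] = (252*sin(r)^4*cos(r) + 10*sin(r)^4 - 124*sin(r)^2 - 43*cos(r) + 9*cos(3*r) - 14*cos(5*r) + 50)/(2*sin(r)^2 + 3*cos(r) - 4)^3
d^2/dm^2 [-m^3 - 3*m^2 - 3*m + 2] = -6*m - 6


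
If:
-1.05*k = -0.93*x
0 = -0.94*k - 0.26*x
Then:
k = 0.00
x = 0.00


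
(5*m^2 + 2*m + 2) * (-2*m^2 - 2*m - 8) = -10*m^4 - 14*m^3 - 48*m^2 - 20*m - 16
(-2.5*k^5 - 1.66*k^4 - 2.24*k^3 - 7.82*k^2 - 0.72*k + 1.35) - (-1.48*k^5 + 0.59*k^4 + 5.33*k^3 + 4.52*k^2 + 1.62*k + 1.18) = -1.02*k^5 - 2.25*k^4 - 7.57*k^3 - 12.34*k^2 - 2.34*k + 0.17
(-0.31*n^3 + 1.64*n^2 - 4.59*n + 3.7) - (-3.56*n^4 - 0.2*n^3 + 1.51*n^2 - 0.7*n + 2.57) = 3.56*n^4 - 0.11*n^3 + 0.13*n^2 - 3.89*n + 1.13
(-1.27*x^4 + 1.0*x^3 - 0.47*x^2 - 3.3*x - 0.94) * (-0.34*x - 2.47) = 0.4318*x^5 + 2.7969*x^4 - 2.3102*x^3 + 2.2829*x^2 + 8.4706*x + 2.3218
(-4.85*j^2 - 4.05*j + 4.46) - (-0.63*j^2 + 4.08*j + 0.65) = -4.22*j^2 - 8.13*j + 3.81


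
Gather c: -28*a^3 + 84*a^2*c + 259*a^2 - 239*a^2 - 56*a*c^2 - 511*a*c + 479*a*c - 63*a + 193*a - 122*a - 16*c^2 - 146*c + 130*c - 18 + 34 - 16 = -28*a^3 + 20*a^2 + 8*a + c^2*(-56*a - 16) + c*(84*a^2 - 32*a - 16)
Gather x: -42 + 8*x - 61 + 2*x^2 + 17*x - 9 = 2*x^2 + 25*x - 112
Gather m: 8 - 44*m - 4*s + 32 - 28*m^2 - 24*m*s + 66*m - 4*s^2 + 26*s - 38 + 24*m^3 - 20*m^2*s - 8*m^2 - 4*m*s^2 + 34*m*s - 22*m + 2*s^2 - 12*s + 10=24*m^3 + m^2*(-20*s - 36) + m*(-4*s^2 + 10*s) - 2*s^2 + 10*s + 12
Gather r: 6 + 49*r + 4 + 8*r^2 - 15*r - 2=8*r^2 + 34*r + 8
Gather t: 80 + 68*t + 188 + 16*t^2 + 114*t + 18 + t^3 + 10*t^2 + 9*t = t^3 + 26*t^2 + 191*t + 286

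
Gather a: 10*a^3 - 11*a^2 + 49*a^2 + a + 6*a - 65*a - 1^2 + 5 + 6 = 10*a^3 + 38*a^2 - 58*a + 10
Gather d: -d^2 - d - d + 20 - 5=-d^2 - 2*d + 15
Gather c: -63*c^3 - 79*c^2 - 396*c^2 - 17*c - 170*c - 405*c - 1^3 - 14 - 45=-63*c^3 - 475*c^2 - 592*c - 60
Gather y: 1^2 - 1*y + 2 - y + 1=4 - 2*y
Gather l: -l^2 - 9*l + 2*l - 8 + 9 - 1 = -l^2 - 7*l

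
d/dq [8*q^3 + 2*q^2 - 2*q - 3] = 24*q^2 + 4*q - 2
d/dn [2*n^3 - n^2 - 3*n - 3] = 6*n^2 - 2*n - 3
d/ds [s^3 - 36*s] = 3*s^2 - 36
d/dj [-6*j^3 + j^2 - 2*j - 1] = -18*j^2 + 2*j - 2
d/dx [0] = 0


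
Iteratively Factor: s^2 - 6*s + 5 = (s - 1)*(s - 5)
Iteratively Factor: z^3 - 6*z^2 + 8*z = (z - 4)*(z^2 - 2*z) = (z - 4)*(z - 2)*(z)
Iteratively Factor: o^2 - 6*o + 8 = (o - 4)*(o - 2)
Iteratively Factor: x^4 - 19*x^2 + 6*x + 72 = (x - 3)*(x^3 + 3*x^2 - 10*x - 24) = (x - 3)^2*(x^2 + 6*x + 8) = (x - 3)^2*(x + 4)*(x + 2)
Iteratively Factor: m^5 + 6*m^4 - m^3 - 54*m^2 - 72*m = (m)*(m^4 + 6*m^3 - m^2 - 54*m - 72) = m*(m + 4)*(m^3 + 2*m^2 - 9*m - 18) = m*(m - 3)*(m + 4)*(m^2 + 5*m + 6) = m*(m - 3)*(m + 3)*(m + 4)*(m + 2)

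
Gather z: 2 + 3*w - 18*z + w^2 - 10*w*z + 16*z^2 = w^2 + 3*w + 16*z^2 + z*(-10*w - 18) + 2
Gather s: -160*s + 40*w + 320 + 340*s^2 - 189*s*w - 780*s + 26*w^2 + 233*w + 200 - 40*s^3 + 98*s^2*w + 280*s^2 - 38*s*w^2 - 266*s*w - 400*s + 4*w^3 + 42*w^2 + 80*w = -40*s^3 + s^2*(98*w + 620) + s*(-38*w^2 - 455*w - 1340) + 4*w^3 + 68*w^2 + 353*w + 520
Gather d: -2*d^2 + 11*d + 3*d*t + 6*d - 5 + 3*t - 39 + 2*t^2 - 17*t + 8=-2*d^2 + d*(3*t + 17) + 2*t^2 - 14*t - 36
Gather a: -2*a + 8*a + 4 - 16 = 6*a - 12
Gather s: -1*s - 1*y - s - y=-2*s - 2*y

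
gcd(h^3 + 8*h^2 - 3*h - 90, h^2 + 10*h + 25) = h + 5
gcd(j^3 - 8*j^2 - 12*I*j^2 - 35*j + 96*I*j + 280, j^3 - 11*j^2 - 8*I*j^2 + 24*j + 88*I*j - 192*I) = j - 8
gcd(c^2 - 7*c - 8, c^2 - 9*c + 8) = c - 8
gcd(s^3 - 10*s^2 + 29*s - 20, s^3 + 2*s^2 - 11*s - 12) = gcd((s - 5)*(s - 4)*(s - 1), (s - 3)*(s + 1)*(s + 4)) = 1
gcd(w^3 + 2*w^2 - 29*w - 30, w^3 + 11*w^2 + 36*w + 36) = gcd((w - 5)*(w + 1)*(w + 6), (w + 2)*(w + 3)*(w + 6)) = w + 6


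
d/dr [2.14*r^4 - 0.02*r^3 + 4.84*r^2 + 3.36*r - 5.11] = 8.56*r^3 - 0.06*r^2 + 9.68*r + 3.36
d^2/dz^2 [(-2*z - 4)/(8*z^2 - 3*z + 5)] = 4*(-(z + 2)*(16*z - 3)^2 + (24*z + 13)*(8*z^2 - 3*z + 5))/(8*z^2 - 3*z + 5)^3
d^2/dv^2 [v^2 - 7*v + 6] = 2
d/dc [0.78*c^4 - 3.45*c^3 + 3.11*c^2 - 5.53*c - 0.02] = 3.12*c^3 - 10.35*c^2 + 6.22*c - 5.53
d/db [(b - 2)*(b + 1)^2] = 3*b^2 - 3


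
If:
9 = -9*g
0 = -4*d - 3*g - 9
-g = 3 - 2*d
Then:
No Solution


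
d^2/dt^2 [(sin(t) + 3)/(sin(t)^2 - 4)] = (-9*sin(t)^5 - 12*sin(t)^4 - 30*sin(t)^2 - 7*sin(t)/2 + 3*sin(3*t) + sin(5*t)/2 + 24)/((sin(t) - 2)^3*(sin(t) + 2)^3)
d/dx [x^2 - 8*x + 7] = 2*x - 8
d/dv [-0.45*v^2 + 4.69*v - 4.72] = 4.69 - 0.9*v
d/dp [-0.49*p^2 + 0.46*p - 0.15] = 0.46 - 0.98*p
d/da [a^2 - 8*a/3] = 2*a - 8/3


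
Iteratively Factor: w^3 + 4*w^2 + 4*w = (w)*(w^2 + 4*w + 4) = w*(w + 2)*(w + 2)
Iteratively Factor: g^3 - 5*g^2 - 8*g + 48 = (g - 4)*(g^2 - g - 12) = (g - 4)*(g + 3)*(g - 4)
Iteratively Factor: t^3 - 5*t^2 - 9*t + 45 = (t - 5)*(t^2 - 9) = (t - 5)*(t - 3)*(t + 3)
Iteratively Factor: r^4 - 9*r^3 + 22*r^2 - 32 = (r - 2)*(r^3 - 7*r^2 + 8*r + 16) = (r - 4)*(r - 2)*(r^2 - 3*r - 4) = (r - 4)*(r - 2)*(r + 1)*(r - 4)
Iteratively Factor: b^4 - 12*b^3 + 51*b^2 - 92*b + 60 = (b - 3)*(b^3 - 9*b^2 + 24*b - 20) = (b - 5)*(b - 3)*(b^2 - 4*b + 4) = (b - 5)*(b - 3)*(b - 2)*(b - 2)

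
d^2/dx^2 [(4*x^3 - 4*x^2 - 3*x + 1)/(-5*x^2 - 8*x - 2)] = 86*(-7*x^3 - 9*x^2 - 6*x - 2)/(125*x^6 + 600*x^5 + 1110*x^4 + 992*x^3 + 444*x^2 + 96*x + 8)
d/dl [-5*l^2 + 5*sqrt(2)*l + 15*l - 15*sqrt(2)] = -10*l + 5*sqrt(2) + 15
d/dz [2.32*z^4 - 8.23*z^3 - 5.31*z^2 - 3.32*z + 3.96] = 9.28*z^3 - 24.69*z^2 - 10.62*z - 3.32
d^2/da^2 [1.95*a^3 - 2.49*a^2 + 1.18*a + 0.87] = 11.7*a - 4.98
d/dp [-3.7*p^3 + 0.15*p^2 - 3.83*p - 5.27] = -11.1*p^2 + 0.3*p - 3.83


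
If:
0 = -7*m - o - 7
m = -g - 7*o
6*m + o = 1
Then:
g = -335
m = -8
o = 49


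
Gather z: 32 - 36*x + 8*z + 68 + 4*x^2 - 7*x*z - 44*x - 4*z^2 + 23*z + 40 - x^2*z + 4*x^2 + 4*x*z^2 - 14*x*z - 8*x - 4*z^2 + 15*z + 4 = 8*x^2 - 88*x + z^2*(4*x - 8) + z*(-x^2 - 21*x + 46) + 144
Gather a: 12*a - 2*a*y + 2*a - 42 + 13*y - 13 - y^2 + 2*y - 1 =a*(14 - 2*y) - y^2 + 15*y - 56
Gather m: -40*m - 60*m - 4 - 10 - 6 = -100*m - 20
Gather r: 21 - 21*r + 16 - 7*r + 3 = 40 - 28*r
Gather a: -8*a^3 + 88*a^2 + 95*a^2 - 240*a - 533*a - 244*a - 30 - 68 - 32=-8*a^3 + 183*a^2 - 1017*a - 130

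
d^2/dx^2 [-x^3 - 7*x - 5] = -6*x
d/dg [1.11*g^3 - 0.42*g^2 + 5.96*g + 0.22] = 3.33*g^2 - 0.84*g + 5.96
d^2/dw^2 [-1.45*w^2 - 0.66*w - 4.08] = -2.90000000000000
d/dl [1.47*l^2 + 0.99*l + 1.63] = 2.94*l + 0.99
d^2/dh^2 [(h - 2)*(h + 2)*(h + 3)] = 6*h + 6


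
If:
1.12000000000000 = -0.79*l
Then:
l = -1.42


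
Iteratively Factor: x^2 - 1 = (x - 1)*(x + 1)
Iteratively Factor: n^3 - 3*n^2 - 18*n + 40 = (n + 4)*(n^2 - 7*n + 10) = (n - 2)*(n + 4)*(n - 5)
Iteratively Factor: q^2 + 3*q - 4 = (q - 1)*(q + 4)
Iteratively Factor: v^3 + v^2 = (v)*(v^2 + v) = v^2*(v + 1)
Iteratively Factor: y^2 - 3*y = (y)*(y - 3)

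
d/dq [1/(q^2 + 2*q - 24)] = 2*(-q - 1)/(q^2 + 2*q - 24)^2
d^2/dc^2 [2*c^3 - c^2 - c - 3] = 12*c - 2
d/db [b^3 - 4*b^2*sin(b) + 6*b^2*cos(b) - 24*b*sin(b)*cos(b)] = -6*b^2*sin(b) - 4*b^2*cos(b) + 3*b^2 - 8*b*sin(b) + 12*b*cos(b) - 24*b*cos(2*b) - 12*sin(2*b)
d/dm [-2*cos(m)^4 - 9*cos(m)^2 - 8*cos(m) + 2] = 2*(12*cos(m) + cos(3*m) + 4)*sin(m)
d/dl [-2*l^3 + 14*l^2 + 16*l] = -6*l^2 + 28*l + 16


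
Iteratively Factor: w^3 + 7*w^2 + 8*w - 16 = (w - 1)*(w^2 + 8*w + 16) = (w - 1)*(w + 4)*(w + 4)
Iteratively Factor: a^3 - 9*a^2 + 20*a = (a - 4)*(a^2 - 5*a) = a*(a - 4)*(a - 5)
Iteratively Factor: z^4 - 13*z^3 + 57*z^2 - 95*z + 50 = (z - 5)*(z^3 - 8*z^2 + 17*z - 10) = (z - 5)*(z - 1)*(z^2 - 7*z + 10) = (z - 5)^2*(z - 1)*(z - 2)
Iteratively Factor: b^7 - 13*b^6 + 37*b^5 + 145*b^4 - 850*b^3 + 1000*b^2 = (b - 2)*(b^6 - 11*b^5 + 15*b^4 + 175*b^3 - 500*b^2) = (b - 5)*(b - 2)*(b^5 - 6*b^4 - 15*b^3 + 100*b^2) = b*(b - 5)*(b - 2)*(b^4 - 6*b^3 - 15*b^2 + 100*b) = b*(b - 5)*(b - 2)*(b + 4)*(b^3 - 10*b^2 + 25*b) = b*(b - 5)^2*(b - 2)*(b + 4)*(b^2 - 5*b) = b*(b - 5)^3*(b - 2)*(b + 4)*(b)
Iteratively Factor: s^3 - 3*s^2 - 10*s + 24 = (s - 2)*(s^2 - s - 12) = (s - 4)*(s - 2)*(s + 3)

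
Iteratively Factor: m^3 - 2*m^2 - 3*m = (m + 1)*(m^2 - 3*m) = (m - 3)*(m + 1)*(m)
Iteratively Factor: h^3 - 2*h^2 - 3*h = (h - 3)*(h^2 + h) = (h - 3)*(h + 1)*(h)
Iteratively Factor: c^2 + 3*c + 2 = (c + 2)*(c + 1)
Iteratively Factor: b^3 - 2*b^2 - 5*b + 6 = (b - 3)*(b^2 + b - 2) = (b - 3)*(b - 1)*(b + 2)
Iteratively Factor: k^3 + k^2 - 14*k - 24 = (k - 4)*(k^2 + 5*k + 6) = (k - 4)*(k + 2)*(k + 3)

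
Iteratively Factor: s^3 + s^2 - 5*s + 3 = (s - 1)*(s^2 + 2*s - 3) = (s - 1)^2*(s + 3)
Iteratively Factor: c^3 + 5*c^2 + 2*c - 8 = (c + 4)*(c^2 + c - 2) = (c + 2)*(c + 4)*(c - 1)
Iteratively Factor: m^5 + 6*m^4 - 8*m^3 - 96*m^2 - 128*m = (m + 2)*(m^4 + 4*m^3 - 16*m^2 - 64*m) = m*(m + 2)*(m^3 + 4*m^2 - 16*m - 64) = m*(m + 2)*(m + 4)*(m^2 - 16) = m*(m + 2)*(m + 4)^2*(m - 4)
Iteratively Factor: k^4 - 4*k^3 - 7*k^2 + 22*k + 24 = (k + 1)*(k^3 - 5*k^2 - 2*k + 24) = (k - 4)*(k + 1)*(k^2 - k - 6) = (k - 4)*(k - 3)*(k + 1)*(k + 2)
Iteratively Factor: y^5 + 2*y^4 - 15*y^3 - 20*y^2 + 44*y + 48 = (y + 2)*(y^4 - 15*y^2 + 10*y + 24) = (y + 1)*(y + 2)*(y^3 - y^2 - 14*y + 24) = (y - 2)*(y + 1)*(y + 2)*(y^2 + y - 12) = (y - 3)*(y - 2)*(y + 1)*(y + 2)*(y + 4)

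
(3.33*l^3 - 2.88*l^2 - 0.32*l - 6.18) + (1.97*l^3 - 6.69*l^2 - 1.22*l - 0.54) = 5.3*l^3 - 9.57*l^2 - 1.54*l - 6.72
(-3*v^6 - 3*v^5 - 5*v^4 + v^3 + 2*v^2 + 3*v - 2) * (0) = 0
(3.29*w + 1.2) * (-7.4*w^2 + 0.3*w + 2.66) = -24.346*w^3 - 7.893*w^2 + 9.1114*w + 3.192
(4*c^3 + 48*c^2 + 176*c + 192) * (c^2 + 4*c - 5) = 4*c^5 + 64*c^4 + 348*c^3 + 656*c^2 - 112*c - 960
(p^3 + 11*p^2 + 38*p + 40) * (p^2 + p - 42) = p^5 + 12*p^4 + 7*p^3 - 384*p^2 - 1556*p - 1680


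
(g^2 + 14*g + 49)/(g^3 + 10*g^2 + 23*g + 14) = (g + 7)/(g^2 + 3*g + 2)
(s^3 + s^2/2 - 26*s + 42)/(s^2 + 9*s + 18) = (s^2 - 11*s/2 + 7)/(s + 3)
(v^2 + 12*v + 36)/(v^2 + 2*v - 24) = (v + 6)/(v - 4)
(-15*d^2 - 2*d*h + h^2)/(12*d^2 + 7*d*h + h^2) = (-5*d + h)/(4*d + h)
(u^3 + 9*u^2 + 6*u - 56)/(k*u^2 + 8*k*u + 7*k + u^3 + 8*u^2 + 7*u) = (u^2 + 2*u - 8)/(k*u + k + u^2 + u)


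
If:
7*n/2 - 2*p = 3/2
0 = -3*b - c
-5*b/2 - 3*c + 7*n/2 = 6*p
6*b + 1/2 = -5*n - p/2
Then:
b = -437/1283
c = 1311/1283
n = 419/1283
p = -229/1283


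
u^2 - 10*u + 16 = (u - 8)*(u - 2)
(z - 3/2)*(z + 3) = z^2 + 3*z/2 - 9/2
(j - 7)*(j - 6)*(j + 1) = j^3 - 12*j^2 + 29*j + 42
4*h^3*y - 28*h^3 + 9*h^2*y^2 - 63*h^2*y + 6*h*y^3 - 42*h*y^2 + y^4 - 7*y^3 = (h + y)^2*(4*h + y)*(y - 7)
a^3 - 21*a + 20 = (a - 4)*(a - 1)*(a + 5)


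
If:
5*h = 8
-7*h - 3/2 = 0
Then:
No Solution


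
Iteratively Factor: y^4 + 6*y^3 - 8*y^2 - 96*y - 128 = (y + 4)*(y^3 + 2*y^2 - 16*y - 32) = (y + 2)*(y + 4)*(y^2 - 16) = (y - 4)*(y + 2)*(y + 4)*(y + 4)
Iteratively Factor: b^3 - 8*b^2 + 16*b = (b - 4)*(b^2 - 4*b) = (b - 4)^2*(b)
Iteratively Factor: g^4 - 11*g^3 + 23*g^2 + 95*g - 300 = (g - 5)*(g^3 - 6*g^2 - 7*g + 60) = (g - 5)*(g - 4)*(g^2 - 2*g - 15) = (g - 5)^2*(g - 4)*(g + 3)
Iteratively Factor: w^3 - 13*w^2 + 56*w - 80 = (w - 4)*(w^2 - 9*w + 20) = (w - 4)^2*(w - 5)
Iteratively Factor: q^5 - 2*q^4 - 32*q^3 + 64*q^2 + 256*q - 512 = (q - 4)*(q^4 + 2*q^3 - 24*q^2 - 32*q + 128) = (q - 4)*(q - 2)*(q^3 + 4*q^2 - 16*q - 64) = (q - 4)*(q - 2)*(q + 4)*(q^2 - 16) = (q - 4)*(q - 2)*(q + 4)^2*(q - 4)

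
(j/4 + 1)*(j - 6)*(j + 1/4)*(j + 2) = j^4/4 + j^3/16 - 7*j^2 - 55*j/4 - 3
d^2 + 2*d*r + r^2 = (d + r)^2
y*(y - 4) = y^2 - 4*y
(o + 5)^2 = o^2 + 10*o + 25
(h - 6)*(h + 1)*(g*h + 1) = g*h^3 - 5*g*h^2 - 6*g*h + h^2 - 5*h - 6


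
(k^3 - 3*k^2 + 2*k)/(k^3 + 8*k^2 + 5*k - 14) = k*(k - 2)/(k^2 + 9*k + 14)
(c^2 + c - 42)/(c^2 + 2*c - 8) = (c^2 + c - 42)/(c^2 + 2*c - 8)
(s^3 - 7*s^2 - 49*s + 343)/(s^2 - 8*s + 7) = (s^2 - 49)/(s - 1)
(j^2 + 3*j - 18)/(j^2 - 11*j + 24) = (j + 6)/(j - 8)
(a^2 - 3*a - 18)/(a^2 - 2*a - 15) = (a - 6)/(a - 5)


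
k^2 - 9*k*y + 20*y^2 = (k - 5*y)*(k - 4*y)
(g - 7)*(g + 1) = g^2 - 6*g - 7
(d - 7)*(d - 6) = d^2 - 13*d + 42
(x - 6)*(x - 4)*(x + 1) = x^3 - 9*x^2 + 14*x + 24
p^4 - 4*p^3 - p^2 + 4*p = p*(p - 4)*(p - 1)*(p + 1)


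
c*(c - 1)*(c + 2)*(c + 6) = c^4 + 7*c^3 + 4*c^2 - 12*c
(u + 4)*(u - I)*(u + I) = u^3 + 4*u^2 + u + 4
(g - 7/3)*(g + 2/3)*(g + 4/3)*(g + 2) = g^4 + 5*g^3/3 - 40*g^2/9 - 260*g/27 - 112/27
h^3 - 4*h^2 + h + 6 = (h - 3)*(h - 2)*(h + 1)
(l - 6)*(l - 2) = l^2 - 8*l + 12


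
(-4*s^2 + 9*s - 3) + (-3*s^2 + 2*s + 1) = -7*s^2 + 11*s - 2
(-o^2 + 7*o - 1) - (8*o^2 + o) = -9*o^2 + 6*o - 1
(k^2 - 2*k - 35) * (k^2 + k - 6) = k^4 - k^3 - 43*k^2 - 23*k + 210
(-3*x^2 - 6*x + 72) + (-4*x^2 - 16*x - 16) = -7*x^2 - 22*x + 56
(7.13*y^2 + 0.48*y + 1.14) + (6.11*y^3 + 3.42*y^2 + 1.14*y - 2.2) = 6.11*y^3 + 10.55*y^2 + 1.62*y - 1.06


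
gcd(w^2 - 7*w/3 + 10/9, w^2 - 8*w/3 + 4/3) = w - 2/3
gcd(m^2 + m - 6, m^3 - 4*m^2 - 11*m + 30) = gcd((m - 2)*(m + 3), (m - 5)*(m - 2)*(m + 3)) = m^2 + m - 6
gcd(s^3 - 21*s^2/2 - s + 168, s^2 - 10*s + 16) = s - 8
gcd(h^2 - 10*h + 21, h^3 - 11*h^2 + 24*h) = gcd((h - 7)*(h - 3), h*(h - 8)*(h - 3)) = h - 3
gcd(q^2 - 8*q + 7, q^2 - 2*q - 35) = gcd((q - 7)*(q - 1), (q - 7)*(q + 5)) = q - 7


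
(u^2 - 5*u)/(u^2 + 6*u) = (u - 5)/(u + 6)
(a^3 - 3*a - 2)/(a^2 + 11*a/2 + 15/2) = 2*(a^3 - 3*a - 2)/(2*a^2 + 11*a + 15)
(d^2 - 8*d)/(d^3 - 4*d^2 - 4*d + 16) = d*(d - 8)/(d^3 - 4*d^2 - 4*d + 16)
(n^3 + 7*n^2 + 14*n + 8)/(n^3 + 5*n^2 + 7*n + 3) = (n^2 + 6*n + 8)/(n^2 + 4*n + 3)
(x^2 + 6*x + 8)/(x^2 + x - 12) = (x + 2)/(x - 3)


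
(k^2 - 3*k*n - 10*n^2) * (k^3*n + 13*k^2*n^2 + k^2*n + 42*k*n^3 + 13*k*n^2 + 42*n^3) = k^5*n + 10*k^4*n^2 + k^4*n - 7*k^3*n^3 + 10*k^3*n^2 - 256*k^2*n^4 - 7*k^2*n^3 - 420*k*n^5 - 256*k*n^4 - 420*n^5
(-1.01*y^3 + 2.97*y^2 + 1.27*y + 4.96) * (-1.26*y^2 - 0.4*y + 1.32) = 1.2726*y^5 - 3.3382*y^4 - 4.1214*y^3 - 2.8372*y^2 - 0.3076*y + 6.5472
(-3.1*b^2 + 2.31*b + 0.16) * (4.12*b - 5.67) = -12.772*b^3 + 27.0942*b^2 - 12.4385*b - 0.9072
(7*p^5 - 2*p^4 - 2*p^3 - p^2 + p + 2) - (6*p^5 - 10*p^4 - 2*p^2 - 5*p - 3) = p^5 + 8*p^4 - 2*p^3 + p^2 + 6*p + 5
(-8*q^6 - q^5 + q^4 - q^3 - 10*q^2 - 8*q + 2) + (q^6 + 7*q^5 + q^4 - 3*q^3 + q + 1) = -7*q^6 + 6*q^5 + 2*q^4 - 4*q^3 - 10*q^2 - 7*q + 3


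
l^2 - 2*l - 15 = (l - 5)*(l + 3)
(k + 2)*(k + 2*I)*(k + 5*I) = k^3 + 2*k^2 + 7*I*k^2 - 10*k + 14*I*k - 20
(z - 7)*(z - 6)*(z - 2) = z^3 - 15*z^2 + 68*z - 84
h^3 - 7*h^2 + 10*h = h*(h - 5)*(h - 2)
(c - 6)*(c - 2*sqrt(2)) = c^2 - 6*c - 2*sqrt(2)*c + 12*sqrt(2)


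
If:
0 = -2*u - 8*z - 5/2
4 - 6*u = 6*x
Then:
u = -4*z - 5/4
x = 4*z + 23/12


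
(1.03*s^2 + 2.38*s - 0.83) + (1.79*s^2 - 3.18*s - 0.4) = 2.82*s^2 - 0.8*s - 1.23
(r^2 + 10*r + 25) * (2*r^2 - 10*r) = 2*r^4 + 10*r^3 - 50*r^2 - 250*r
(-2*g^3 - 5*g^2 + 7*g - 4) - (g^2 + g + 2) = -2*g^3 - 6*g^2 + 6*g - 6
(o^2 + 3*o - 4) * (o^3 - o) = o^5 + 3*o^4 - 5*o^3 - 3*o^2 + 4*o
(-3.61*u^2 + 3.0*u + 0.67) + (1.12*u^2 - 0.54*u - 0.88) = -2.49*u^2 + 2.46*u - 0.21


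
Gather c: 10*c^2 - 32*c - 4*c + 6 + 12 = 10*c^2 - 36*c + 18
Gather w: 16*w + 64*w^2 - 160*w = 64*w^2 - 144*w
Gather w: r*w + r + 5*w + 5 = r + w*(r + 5) + 5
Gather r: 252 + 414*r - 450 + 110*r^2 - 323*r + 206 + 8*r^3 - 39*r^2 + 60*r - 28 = 8*r^3 + 71*r^2 + 151*r - 20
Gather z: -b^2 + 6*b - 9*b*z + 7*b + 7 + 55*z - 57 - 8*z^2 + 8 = -b^2 + 13*b - 8*z^2 + z*(55 - 9*b) - 42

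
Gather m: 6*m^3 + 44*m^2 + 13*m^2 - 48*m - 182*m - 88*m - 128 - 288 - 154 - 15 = 6*m^3 + 57*m^2 - 318*m - 585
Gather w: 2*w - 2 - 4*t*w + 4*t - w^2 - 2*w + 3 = -4*t*w + 4*t - w^2 + 1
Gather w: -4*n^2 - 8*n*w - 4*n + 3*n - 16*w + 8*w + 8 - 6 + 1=-4*n^2 - n + w*(-8*n - 8) + 3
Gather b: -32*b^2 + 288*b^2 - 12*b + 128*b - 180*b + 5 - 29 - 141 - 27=256*b^2 - 64*b - 192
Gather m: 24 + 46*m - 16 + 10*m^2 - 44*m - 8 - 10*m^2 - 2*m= 0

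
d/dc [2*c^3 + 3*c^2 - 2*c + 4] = 6*c^2 + 6*c - 2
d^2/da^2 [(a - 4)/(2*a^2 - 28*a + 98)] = (a + 2)/(a^4 - 28*a^3 + 294*a^2 - 1372*a + 2401)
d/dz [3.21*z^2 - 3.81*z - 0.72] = 6.42*z - 3.81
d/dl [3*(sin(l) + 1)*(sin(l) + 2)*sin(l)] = 3*(3*sin(l)^2 + 6*sin(l) + 2)*cos(l)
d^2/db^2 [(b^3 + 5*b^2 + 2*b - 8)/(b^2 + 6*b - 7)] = 30/(b^3 + 21*b^2 + 147*b + 343)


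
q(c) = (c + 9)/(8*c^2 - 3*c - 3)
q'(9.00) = -0.00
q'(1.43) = -2.41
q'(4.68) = -0.03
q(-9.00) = 0.00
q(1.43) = 1.15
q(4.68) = 0.09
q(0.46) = -3.52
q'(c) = (3 - 16*c)*(c + 9)/(8*c^2 - 3*c - 3)^2 + 1/(8*c^2 - 3*c - 3)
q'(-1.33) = 0.88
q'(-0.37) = 120.60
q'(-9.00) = 0.00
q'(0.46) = -6.08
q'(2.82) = -0.16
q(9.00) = 0.03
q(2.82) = 0.23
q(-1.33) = 0.51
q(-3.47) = 0.05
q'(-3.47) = 0.04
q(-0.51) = 13.90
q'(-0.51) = 255.60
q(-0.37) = -10.86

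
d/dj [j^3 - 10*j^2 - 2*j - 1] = 3*j^2 - 20*j - 2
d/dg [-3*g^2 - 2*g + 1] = -6*g - 2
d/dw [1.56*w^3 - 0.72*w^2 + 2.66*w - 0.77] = 4.68*w^2 - 1.44*w + 2.66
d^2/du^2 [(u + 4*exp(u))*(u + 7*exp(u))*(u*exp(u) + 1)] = u^3*exp(u) + 44*u^2*exp(2*u) + 6*u^2*exp(u) + 252*u*exp(3*u) + 88*u*exp(2*u) + 17*u*exp(u) + 168*exp(3*u) + 134*exp(2*u) + 22*exp(u) + 2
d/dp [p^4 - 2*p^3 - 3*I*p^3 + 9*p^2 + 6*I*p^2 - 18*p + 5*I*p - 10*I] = 4*p^3 + p^2*(-6 - 9*I) + p*(18 + 12*I) - 18 + 5*I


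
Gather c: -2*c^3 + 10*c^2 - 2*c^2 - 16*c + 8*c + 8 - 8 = -2*c^3 + 8*c^2 - 8*c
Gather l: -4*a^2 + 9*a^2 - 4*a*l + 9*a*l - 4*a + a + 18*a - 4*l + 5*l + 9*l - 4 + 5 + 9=5*a^2 + 15*a + l*(5*a + 10) + 10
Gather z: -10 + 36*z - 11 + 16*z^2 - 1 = 16*z^2 + 36*z - 22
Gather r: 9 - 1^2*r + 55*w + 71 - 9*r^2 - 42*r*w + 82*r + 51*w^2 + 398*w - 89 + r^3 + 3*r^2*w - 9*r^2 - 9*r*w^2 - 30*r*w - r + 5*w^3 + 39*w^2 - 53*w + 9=r^3 + r^2*(3*w - 18) + r*(-9*w^2 - 72*w + 80) + 5*w^3 + 90*w^2 + 400*w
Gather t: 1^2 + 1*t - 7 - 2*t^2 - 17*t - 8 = -2*t^2 - 16*t - 14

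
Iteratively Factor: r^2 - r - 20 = (r - 5)*(r + 4)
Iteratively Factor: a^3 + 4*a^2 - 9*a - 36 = (a + 3)*(a^2 + a - 12) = (a + 3)*(a + 4)*(a - 3)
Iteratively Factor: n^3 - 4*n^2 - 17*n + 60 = (n + 4)*(n^2 - 8*n + 15) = (n - 5)*(n + 4)*(n - 3)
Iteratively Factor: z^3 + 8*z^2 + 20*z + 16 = (z + 2)*(z^2 + 6*z + 8) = (z + 2)*(z + 4)*(z + 2)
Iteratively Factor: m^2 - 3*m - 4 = (m - 4)*(m + 1)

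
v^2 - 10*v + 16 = (v - 8)*(v - 2)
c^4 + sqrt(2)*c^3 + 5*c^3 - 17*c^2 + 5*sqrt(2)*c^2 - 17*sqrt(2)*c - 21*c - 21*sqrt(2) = (c - 3)*(c + 1)*(c + 7)*(c + sqrt(2))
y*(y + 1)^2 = y^3 + 2*y^2 + y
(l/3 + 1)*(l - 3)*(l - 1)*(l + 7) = l^4/3 + 2*l^3 - 16*l^2/3 - 18*l + 21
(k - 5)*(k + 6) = k^2 + k - 30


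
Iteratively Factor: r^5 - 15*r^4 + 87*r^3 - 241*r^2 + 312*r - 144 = (r - 4)*(r^4 - 11*r^3 + 43*r^2 - 69*r + 36) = (r - 4)*(r - 3)*(r^3 - 8*r^2 + 19*r - 12) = (r - 4)^2*(r - 3)*(r^2 - 4*r + 3) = (r - 4)^2*(r - 3)^2*(r - 1)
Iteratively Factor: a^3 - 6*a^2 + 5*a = (a)*(a^2 - 6*a + 5) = a*(a - 5)*(a - 1)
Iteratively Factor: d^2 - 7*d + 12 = (d - 3)*(d - 4)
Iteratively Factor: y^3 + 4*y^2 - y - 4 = (y + 1)*(y^2 + 3*y - 4) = (y + 1)*(y + 4)*(y - 1)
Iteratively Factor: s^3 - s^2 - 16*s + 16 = (s - 4)*(s^2 + 3*s - 4) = (s - 4)*(s + 4)*(s - 1)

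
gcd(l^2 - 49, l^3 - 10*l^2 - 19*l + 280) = l - 7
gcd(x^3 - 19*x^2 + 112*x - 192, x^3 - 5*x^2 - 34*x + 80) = x - 8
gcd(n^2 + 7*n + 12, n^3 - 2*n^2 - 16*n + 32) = n + 4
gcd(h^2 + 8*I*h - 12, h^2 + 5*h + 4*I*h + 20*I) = 1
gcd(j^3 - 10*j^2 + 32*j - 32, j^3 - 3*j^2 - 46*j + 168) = j - 4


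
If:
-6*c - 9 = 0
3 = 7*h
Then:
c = -3/2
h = 3/7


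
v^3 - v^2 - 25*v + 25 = (v - 5)*(v - 1)*(v + 5)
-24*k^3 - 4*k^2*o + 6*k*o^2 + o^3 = (-2*k + o)*(2*k + o)*(6*k + o)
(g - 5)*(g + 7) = g^2 + 2*g - 35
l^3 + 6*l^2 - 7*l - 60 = (l - 3)*(l + 4)*(l + 5)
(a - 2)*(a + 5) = a^2 + 3*a - 10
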